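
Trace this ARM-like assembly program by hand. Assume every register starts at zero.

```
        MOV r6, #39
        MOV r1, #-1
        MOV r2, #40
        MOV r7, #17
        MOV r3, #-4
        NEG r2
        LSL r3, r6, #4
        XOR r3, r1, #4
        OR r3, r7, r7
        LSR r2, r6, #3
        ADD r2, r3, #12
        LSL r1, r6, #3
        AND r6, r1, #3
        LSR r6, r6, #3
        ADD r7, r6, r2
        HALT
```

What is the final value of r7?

29

after MOV r6, #39: r6=39
after MOV r1, #-1: r1=-1
after MOV r2, #40: r2=40
after MOV r7, #17: r7=17
after MOV r3, #-4: r3=-4
after NEG r2: r2=-(40)=-40
after LSL r3, r6, #4: r3=39<<4=624
after XOR r3, r1, #4: r3=(-1)^4=-5
after OR r3, r7, r7: r3=17|17=17
after LSR r2, r6, #3: r2=39>>3=4
after ADD r2, r3, #12: r2=17+12=29
after LSL r1, r6, #3: r1=39<<3=312
after AND r6, r1, #3: r6=312&3=0
after LSR r6, r6, #3: r6=0>>3=0
after ADD r7, r6, r2: r7=0+29=29
halt.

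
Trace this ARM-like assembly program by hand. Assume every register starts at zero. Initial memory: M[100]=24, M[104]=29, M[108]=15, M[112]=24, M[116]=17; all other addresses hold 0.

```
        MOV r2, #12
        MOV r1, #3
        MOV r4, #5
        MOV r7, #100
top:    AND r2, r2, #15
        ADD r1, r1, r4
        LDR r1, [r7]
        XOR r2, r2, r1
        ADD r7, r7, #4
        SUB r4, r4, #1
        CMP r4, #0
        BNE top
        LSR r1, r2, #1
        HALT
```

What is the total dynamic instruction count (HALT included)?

46

MOV r2, #12 → r2=12
MOV r1, #3 → r1=3
MOV r4, #5 → r4=5
MOV r7, #100 → r7=100
AND r2, r2, #15 → r2=12&15=12
ADD r1, r1, r4 → r1=3+5=8
LDR r1, [r7] → r1=M[100]=24
XOR r2, r2, r1 → r2=12^24=20
ADD r7, r7, #4 → r7=100+4=104
SUB r4, r4, #1 → r4=5-1=4
CMP r4, #0  (cmp 4,0)
BNE top: taken
AND r2, r2, #15 → r2=20&15=4
ADD r1, r1, r4 → r1=24+4=28
LDR r1, [r7] → r1=M[104]=29
XOR r2, r2, r1 → r2=4^29=25
ADD r7, r7, #4 → r7=104+4=108
SUB r4, r4, #1 → r4=4-1=3
CMP r4, #0  (cmp 3,0)
BNE top: taken
AND r2, r2, #15 → r2=25&15=9
ADD r1, r1, r4 → r1=29+3=32
LDR r1, [r7] → r1=M[108]=15
XOR r2, r2, r1 → r2=9^15=6
ADD r7, r7, #4 → r7=108+4=112
SUB r4, r4, #1 → r4=3-1=2
CMP r4, #0  (cmp 2,0)
BNE top: taken
AND r2, r2, #15 → r2=6&15=6
ADD r1, r1, r4 → r1=15+2=17
LDR r1, [r7] → r1=M[112]=24
XOR r2, r2, r1 → r2=6^24=30
ADD r7, r7, #4 → r7=112+4=116
SUB r4, r4, #1 → r4=2-1=1
CMP r4, #0  (cmp 1,0)
BNE top: taken
AND r2, r2, #15 → r2=30&15=14
ADD r1, r1, r4 → r1=24+1=25
LDR r1, [r7] → r1=M[116]=17
XOR r2, r2, r1 → r2=14^17=31
ADD r7, r7, #4 → r7=116+4=120
SUB r4, r4, #1 → r4=1-1=0
CMP r4, #0  (cmp 0,0)
BNE top: not taken
LSR r1, r2, #1 → r1=31>>1=15
halt.
Total executed instructions: 46.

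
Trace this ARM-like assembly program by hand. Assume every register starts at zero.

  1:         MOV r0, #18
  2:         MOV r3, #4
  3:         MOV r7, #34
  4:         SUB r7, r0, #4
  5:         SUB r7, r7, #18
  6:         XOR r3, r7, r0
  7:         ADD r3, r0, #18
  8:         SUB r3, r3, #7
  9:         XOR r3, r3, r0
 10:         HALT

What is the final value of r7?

-4

r0=18
r3=4
r7=34
r7=18-4=14
r7=14-18=-4
r3=(-4)^18=-18
r3=18+18=36
r3=36-7=29
r3=29^18=15
halt.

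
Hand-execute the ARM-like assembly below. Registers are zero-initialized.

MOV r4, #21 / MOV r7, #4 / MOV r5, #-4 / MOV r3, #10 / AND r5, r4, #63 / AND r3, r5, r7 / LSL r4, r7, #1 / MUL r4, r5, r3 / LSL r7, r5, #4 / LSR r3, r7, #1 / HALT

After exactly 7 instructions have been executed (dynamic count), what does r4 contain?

MOV r4, #21 → r4=21
MOV r7, #4 → r7=4
MOV r5, #-4 → r5=-4
MOV r3, #10 → r3=10
AND r5, r4, #63 → r5=21&63=21
AND r3, r5, r7 → r3=21&4=4
LSL r4, r7, #1 → r4=4<<1=8
After step 7: r4 = 8.

8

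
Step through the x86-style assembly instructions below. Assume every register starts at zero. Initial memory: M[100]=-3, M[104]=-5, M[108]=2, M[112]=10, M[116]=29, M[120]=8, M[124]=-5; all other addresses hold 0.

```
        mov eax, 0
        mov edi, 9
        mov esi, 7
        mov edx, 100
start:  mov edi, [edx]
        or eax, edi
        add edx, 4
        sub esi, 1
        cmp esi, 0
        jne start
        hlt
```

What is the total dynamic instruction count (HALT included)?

after mov eax, 0: eax=0
after mov edi, 9: edi=9
after mov esi, 7: esi=7
after mov edx, 100: edx=100
after mov edi, [edx]: edi=M[100]=-3
after or eax, edi: eax=0|(-3)=-3
after add edx, 4: edx=100+4=104
after sub esi, 1: esi=7-1=6
cmp esi, 0  (cmp 6,0)
jne start: taken
after mov edi, [edx]: edi=M[104]=-5
after or eax, edi: eax=(-3)|(-5)=-1
after add edx, 4: edx=104+4=108
after sub esi, 1: esi=6-1=5
cmp esi, 0  (cmp 5,0)
jne start: taken
after mov edi, [edx]: edi=M[108]=2
after or eax, edi: eax=(-1)|2=-1
after add edx, 4: edx=108+4=112
after sub esi, 1: esi=5-1=4
cmp esi, 0  (cmp 4,0)
jne start: taken
after mov edi, [edx]: edi=M[112]=10
after or eax, edi: eax=(-1)|10=-1
after add edx, 4: edx=112+4=116
after sub esi, 1: esi=4-1=3
cmp esi, 0  (cmp 3,0)
jne start: taken
after mov edi, [edx]: edi=M[116]=29
after or eax, edi: eax=(-1)|29=-1
after add edx, 4: edx=116+4=120
after sub esi, 1: esi=3-1=2
cmp esi, 0  (cmp 2,0)
jne start: taken
after mov edi, [edx]: edi=M[120]=8
after or eax, edi: eax=(-1)|8=-1
after add edx, 4: edx=120+4=124
after sub esi, 1: esi=2-1=1
cmp esi, 0  (cmp 1,0)
jne start: taken
after mov edi, [edx]: edi=M[124]=-5
after or eax, edi: eax=(-1)|(-5)=-1
after add edx, 4: edx=124+4=128
after sub esi, 1: esi=1-1=0
cmp esi, 0  (cmp 0,0)
jne start: not taken
halt.
Total executed instructions: 47.

47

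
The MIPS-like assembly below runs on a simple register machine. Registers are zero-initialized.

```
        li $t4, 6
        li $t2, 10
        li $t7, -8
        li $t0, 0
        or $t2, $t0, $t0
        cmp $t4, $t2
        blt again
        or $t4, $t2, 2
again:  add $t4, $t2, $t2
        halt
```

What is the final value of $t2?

$t4=6
$t2=10
$t7=-8
$t0=0
$t2=0|0=0
cmp $t4, $t2  (cmp 6,0)
blt again: not taken
$t4=0|2=2
$t4=0+0=0
halt.

0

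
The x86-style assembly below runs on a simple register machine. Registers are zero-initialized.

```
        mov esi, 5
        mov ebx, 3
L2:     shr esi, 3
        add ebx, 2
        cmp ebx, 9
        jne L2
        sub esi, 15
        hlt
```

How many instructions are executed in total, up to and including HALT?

16

after mov esi, 5: esi=5
after mov ebx, 3: ebx=3
after shr esi, 3: esi=5>>3=0
after add ebx, 2: ebx=3+2=5
cmp ebx, 9  (cmp 5,9)
jne L2: taken
after shr esi, 3: esi=0>>3=0
after add ebx, 2: ebx=5+2=7
cmp ebx, 9  (cmp 7,9)
jne L2: taken
after shr esi, 3: esi=0>>3=0
after add ebx, 2: ebx=7+2=9
cmp ebx, 9  (cmp 9,9)
jne L2: not taken
after sub esi, 15: esi=0-15=-15
halt.
Total executed instructions: 16.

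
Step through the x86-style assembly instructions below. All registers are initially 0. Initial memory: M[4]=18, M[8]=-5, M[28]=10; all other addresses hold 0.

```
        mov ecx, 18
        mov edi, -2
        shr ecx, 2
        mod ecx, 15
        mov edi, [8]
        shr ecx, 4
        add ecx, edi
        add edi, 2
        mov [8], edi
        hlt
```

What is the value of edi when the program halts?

ecx=18
edi=-2
ecx=18>>2=4
ecx=4%15=4
edi=M[8]=-5
ecx=4>>4=0
ecx=0+(-5)=-5
edi=(-5)+2=-3
mov [8], edi → M[8]=-3
halt.

-3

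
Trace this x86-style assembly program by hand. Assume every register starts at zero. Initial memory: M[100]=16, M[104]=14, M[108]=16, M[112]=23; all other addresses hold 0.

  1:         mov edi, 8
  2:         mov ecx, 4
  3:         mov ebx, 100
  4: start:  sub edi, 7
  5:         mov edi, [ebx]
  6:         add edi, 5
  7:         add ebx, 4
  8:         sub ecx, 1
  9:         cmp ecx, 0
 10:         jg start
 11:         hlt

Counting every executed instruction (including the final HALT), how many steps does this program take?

after mov edi, 8: edi=8
after mov ecx, 4: ecx=4
after mov ebx, 100: ebx=100
after sub edi, 7: edi=8-7=1
after mov edi, [ebx]: edi=M[100]=16
after add edi, 5: edi=16+5=21
after add ebx, 4: ebx=100+4=104
after sub ecx, 1: ecx=4-1=3
cmp ecx, 0  (cmp 3,0)
jg start: taken
after sub edi, 7: edi=21-7=14
after mov edi, [ebx]: edi=M[104]=14
after add edi, 5: edi=14+5=19
after add ebx, 4: ebx=104+4=108
after sub ecx, 1: ecx=3-1=2
cmp ecx, 0  (cmp 2,0)
jg start: taken
after sub edi, 7: edi=19-7=12
after mov edi, [ebx]: edi=M[108]=16
after add edi, 5: edi=16+5=21
after add ebx, 4: ebx=108+4=112
after sub ecx, 1: ecx=2-1=1
cmp ecx, 0  (cmp 1,0)
jg start: taken
after sub edi, 7: edi=21-7=14
after mov edi, [ebx]: edi=M[112]=23
after add edi, 5: edi=23+5=28
after add ebx, 4: ebx=112+4=116
after sub ecx, 1: ecx=1-1=0
cmp ecx, 0  (cmp 0,0)
jg start: not taken
halt.
Total executed instructions: 32.

32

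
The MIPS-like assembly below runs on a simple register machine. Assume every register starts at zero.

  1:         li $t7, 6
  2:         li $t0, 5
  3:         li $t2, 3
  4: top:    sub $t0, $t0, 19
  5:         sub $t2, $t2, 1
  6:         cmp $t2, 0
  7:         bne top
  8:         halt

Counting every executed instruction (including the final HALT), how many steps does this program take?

16

li $t7, 6 → $t7=6
li $t0, 5 → $t0=5
li $t2, 3 → $t2=3
sub $t0, $t0, 19 → $t0=5-19=-14
sub $t2, $t2, 1 → $t2=3-1=2
cmp $t2, 0  (cmp 2,0)
bne top: taken
sub $t0, $t0, 19 → $t0=(-14)-19=-33
sub $t2, $t2, 1 → $t2=2-1=1
cmp $t2, 0  (cmp 1,0)
bne top: taken
sub $t0, $t0, 19 → $t0=(-33)-19=-52
sub $t2, $t2, 1 → $t2=1-1=0
cmp $t2, 0  (cmp 0,0)
bne top: not taken
halt.
Total executed instructions: 16.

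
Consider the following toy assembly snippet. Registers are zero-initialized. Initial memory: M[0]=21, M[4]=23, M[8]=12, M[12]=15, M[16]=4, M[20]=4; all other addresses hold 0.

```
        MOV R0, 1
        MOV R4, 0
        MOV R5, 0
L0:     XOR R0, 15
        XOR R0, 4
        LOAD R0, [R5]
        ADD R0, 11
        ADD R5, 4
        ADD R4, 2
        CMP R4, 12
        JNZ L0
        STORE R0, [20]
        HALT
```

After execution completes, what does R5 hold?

R0=1
R4=0
R5=0
R0=1^15=14
R0=14^4=10
R0=M[0]=21
R0=21+11=32
R5=0+4=4
R4=0+2=2
CMP R4, 12  (cmp 2,12)
JNZ L0: taken
R0=32^15=47
R0=47^4=43
R0=M[4]=23
R0=23+11=34
R5=4+4=8
R4=2+2=4
CMP R4, 12  (cmp 4,12)
JNZ L0: taken
R0=34^15=45
R0=45^4=41
R0=M[8]=12
R0=12+11=23
R5=8+4=12
R4=4+2=6
CMP R4, 12  (cmp 6,12)
JNZ L0: taken
R0=23^15=24
R0=24^4=28
R0=M[12]=15
R0=15+11=26
R5=12+4=16
R4=6+2=8
CMP R4, 12  (cmp 8,12)
JNZ L0: taken
R0=26^15=21
R0=21^4=17
R0=M[16]=4
R0=4+11=15
R5=16+4=20
R4=8+2=10
CMP R4, 12  (cmp 10,12)
JNZ L0: taken
R0=15^15=0
R0=0^4=4
R0=M[20]=4
R0=4+11=15
R5=20+4=24
R4=10+2=12
CMP R4, 12  (cmp 12,12)
JNZ L0: not taken
STORE R0, [20] → M[20]=15
halt.

24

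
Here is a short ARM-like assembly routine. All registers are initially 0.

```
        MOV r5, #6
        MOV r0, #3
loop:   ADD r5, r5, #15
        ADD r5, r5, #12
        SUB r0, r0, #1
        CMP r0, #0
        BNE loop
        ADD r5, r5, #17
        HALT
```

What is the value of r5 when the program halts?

104

r5=6
r0=3
r5=6+15=21
r5=21+12=33
r0=3-1=2
CMP r0, #0  (cmp 2,0)
BNE loop: taken
r5=33+15=48
r5=48+12=60
r0=2-1=1
CMP r0, #0  (cmp 1,0)
BNE loop: taken
r5=60+15=75
r5=75+12=87
r0=1-1=0
CMP r0, #0  (cmp 0,0)
BNE loop: not taken
r5=87+17=104
halt.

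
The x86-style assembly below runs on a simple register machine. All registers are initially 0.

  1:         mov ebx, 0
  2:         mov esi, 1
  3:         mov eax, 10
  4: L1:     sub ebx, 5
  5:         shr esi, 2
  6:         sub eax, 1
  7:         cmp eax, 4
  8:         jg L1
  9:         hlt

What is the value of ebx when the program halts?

after mov ebx, 0: ebx=0
after mov esi, 1: esi=1
after mov eax, 10: eax=10
after sub ebx, 5: ebx=0-5=-5
after shr esi, 2: esi=1>>2=0
after sub eax, 1: eax=10-1=9
cmp eax, 4  (cmp 9,4)
jg L1: taken
after sub ebx, 5: ebx=(-5)-5=-10
after shr esi, 2: esi=0>>2=0
after sub eax, 1: eax=9-1=8
cmp eax, 4  (cmp 8,4)
jg L1: taken
after sub ebx, 5: ebx=(-10)-5=-15
after shr esi, 2: esi=0>>2=0
after sub eax, 1: eax=8-1=7
cmp eax, 4  (cmp 7,4)
jg L1: taken
after sub ebx, 5: ebx=(-15)-5=-20
after shr esi, 2: esi=0>>2=0
after sub eax, 1: eax=7-1=6
cmp eax, 4  (cmp 6,4)
jg L1: taken
after sub ebx, 5: ebx=(-20)-5=-25
after shr esi, 2: esi=0>>2=0
after sub eax, 1: eax=6-1=5
cmp eax, 4  (cmp 5,4)
jg L1: taken
after sub ebx, 5: ebx=(-25)-5=-30
after shr esi, 2: esi=0>>2=0
after sub eax, 1: eax=5-1=4
cmp eax, 4  (cmp 4,4)
jg L1: not taken
halt.

-30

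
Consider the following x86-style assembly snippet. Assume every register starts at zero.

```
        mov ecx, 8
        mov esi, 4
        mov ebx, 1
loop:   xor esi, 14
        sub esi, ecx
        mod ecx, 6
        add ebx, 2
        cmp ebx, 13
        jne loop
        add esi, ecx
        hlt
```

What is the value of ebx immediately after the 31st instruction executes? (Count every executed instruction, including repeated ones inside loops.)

ecx=8
esi=4
ebx=1
esi=4^14=10
esi=10-8=2
ecx=8%6=2
ebx=1+2=3
cmp ebx, 13  (cmp 3,13)
jne loop: taken
esi=2^14=12
esi=12-2=10
ecx=2%6=2
ebx=3+2=5
cmp ebx, 13  (cmp 5,13)
jne loop: taken
esi=10^14=4
esi=4-2=2
ecx=2%6=2
ebx=5+2=7
cmp ebx, 13  (cmp 7,13)
jne loop: taken
esi=2^14=12
esi=12-2=10
ecx=2%6=2
ebx=7+2=9
cmp ebx, 13  (cmp 9,13)
jne loop: taken
esi=10^14=4
esi=4-2=2
ecx=2%6=2
ebx=9+2=11
After step 31: ebx = 11.

11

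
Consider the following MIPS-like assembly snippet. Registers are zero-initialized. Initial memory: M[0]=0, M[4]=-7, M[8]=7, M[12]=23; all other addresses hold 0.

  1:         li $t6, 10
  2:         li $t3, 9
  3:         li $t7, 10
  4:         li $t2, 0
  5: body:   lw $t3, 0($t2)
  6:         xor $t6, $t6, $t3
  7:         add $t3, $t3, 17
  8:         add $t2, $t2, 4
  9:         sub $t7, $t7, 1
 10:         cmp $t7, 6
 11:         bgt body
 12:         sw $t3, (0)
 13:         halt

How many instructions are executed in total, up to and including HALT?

34

after li $t6, 10: $t6=10
after li $t3, 9: $t3=9
after li $t7, 10: $t7=10
after li $t2, 0: $t2=0
after lw $t3, 0($t2): $t3=M[0]=0
after xor $t6, $t6, $t3: $t6=10^0=10
after add $t3, $t3, 17: $t3=0+17=17
after add $t2, $t2, 4: $t2=0+4=4
after sub $t7, $t7, 1: $t7=10-1=9
cmp $t7, 6  (cmp 9,6)
bgt body: taken
after lw $t3, 0($t2): $t3=M[4]=-7
after xor $t6, $t6, $t3: $t6=10^(-7)=-13
after add $t3, $t3, 17: $t3=(-7)+17=10
after add $t2, $t2, 4: $t2=4+4=8
after sub $t7, $t7, 1: $t7=9-1=8
cmp $t7, 6  (cmp 8,6)
bgt body: taken
after lw $t3, 0($t2): $t3=M[8]=7
after xor $t6, $t6, $t3: $t6=(-13)^7=-12
after add $t3, $t3, 17: $t3=7+17=24
after add $t2, $t2, 4: $t2=8+4=12
after sub $t7, $t7, 1: $t7=8-1=7
cmp $t7, 6  (cmp 7,6)
bgt body: taken
after lw $t3, 0($t2): $t3=M[12]=23
after xor $t6, $t6, $t3: $t6=(-12)^23=-29
after add $t3, $t3, 17: $t3=23+17=40
after add $t2, $t2, 4: $t2=12+4=16
after sub $t7, $t7, 1: $t7=7-1=6
cmp $t7, 6  (cmp 6,6)
bgt body: not taken
sw $t3, (0) → M[0]=40
halt.
Total executed instructions: 34.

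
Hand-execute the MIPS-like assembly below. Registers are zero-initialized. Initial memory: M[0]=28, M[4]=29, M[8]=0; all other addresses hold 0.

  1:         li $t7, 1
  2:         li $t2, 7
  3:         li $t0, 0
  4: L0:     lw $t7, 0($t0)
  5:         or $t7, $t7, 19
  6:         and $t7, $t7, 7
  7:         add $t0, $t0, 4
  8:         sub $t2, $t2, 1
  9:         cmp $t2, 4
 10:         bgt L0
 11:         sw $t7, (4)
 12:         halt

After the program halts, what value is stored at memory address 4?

li $t7, 1 → $t7=1
li $t2, 7 → $t2=7
li $t0, 0 → $t0=0
lw $t7, 0($t0) → $t7=M[0]=28
or $t7, $t7, 19 → $t7=28|19=31
and $t7, $t7, 7 → $t7=31&7=7
add $t0, $t0, 4 → $t0=0+4=4
sub $t2, $t2, 1 → $t2=7-1=6
cmp $t2, 4  (cmp 6,4)
bgt L0: taken
lw $t7, 0($t0) → $t7=M[4]=29
or $t7, $t7, 19 → $t7=29|19=31
and $t7, $t7, 7 → $t7=31&7=7
add $t0, $t0, 4 → $t0=4+4=8
sub $t2, $t2, 1 → $t2=6-1=5
cmp $t2, 4  (cmp 5,4)
bgt L0: taken
lw $t7, 0($t0) → $t7=M[8]=0
or $t7, $t7, 19 → $t7=0|19=19
and $t7, $t7, 7 → $t7=19&7=3
add $t0, $t0, 4 → $t0=8+4=12
sub $t2, $t2, 1 → $t2=5-1=4
cmp $t2, 4  (cmp 4,4)
bgt L0: not taken
sw $t7, (4) → M[4]=3
halt.

3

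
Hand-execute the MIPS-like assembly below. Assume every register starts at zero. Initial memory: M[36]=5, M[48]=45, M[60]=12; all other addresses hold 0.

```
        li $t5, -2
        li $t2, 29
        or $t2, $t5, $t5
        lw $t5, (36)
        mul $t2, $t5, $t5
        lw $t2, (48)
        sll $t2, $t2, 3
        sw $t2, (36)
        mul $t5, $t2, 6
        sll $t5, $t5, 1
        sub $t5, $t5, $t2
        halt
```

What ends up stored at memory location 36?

360

$t5=-2
$t2=29
$t2=(-2)|(-2)=-2
$t5=M[36]=5
$t2=5*5=25
$t2=M[48]=45
$t2=45<<3=360
sw $t2, (36) → M[36]=360
$t5=360*6=2160
$t5=2160<<1=4320
$t5=4320-360=3960
halt.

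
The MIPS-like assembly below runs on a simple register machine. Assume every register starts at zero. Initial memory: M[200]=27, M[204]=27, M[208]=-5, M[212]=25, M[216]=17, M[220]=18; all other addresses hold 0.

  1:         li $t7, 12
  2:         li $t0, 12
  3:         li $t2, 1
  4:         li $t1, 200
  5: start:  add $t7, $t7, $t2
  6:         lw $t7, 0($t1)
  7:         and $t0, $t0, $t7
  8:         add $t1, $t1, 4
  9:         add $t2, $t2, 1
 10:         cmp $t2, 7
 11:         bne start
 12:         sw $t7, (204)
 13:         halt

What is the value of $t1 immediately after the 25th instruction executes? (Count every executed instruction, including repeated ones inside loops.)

li $t7, 12 → $t7=12
li $t0, 12 → $t0=12
li $t2, 1 → $t2=1
li $t1, 200 → $t1=200
add $t7, $t7, $t2 → $t7=12+1=13
lw $t7, 0($t1) → $t7=M[200]=27
and $t0, $t0, $t7 → $t0=12&27=8
add $t1, $t1, 4 → $t1=200+4=204
add $t2, $t2, 1 → $t2=1+1=2
cmp $t2, 7  (cmp 2,7)
bne start: taken
add $t7, $t7, $t2 → $t7=27+2=29
lw $t7, 0($t1) → $t7=M[204]=27
and $t0, $t0, $t7 → $t0=8&27=8
add $t1, $t1, 4 → $t1=204+4=208
add $t2, $t2, 1 → $t2=2+1=3
cmp $t2, 7  (cmp 3,7)
bne start: taken
add $t7, $t7, $t2 → $t7=27+3=30
lw $t7, 0($t1) → $t7=M[208]=-5
and $t0, $t0, $t7 → $t0=8&(-5)=8
add $t1, $t1, 4 → $t1=208+4=212
add $t2, $t2, 1 → $t2=3+1=4
cmp $t2, 7  (cmp 4,7)
bne start: taken
After step 25: $t1 = 212.

212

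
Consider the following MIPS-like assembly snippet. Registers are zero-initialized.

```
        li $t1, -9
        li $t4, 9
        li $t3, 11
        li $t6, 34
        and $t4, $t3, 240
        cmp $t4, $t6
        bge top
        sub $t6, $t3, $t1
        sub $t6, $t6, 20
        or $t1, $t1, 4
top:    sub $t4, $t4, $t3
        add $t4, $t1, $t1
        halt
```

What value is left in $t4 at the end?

-18

li $t1, -9 → $t1=-9
li $t4, 9 → $t4=9
li $t3, 11 → $t3=11
li $t6, 34 → $t6=34
and $t4, $t3, 240 → $t4=11&240=0
cmp $t4, $t6  (cmp 0,34)
bge top: not taken
sub $t6, $t3, $t1 → $t6=11-(-9)=20
sub $t6, $t6, 20 → $t6=20-20=0
or $t1, $t1, 4 → $t1=(-9)|4=-9
sub $t4, $t4, $t3 → $t4=0-11=-11
add $t4, $t1, $t1 → $t4=(-9)+(-9)=-18
halt.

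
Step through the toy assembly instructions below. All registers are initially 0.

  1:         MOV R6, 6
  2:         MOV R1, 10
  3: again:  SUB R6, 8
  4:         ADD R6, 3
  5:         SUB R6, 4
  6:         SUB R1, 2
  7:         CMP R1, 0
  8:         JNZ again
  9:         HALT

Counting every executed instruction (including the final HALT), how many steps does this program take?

33

after MOV R6, 6: R6=6
after MOV R1, 10: R1=10
after SUB R6, 8: R6=6-8=-2
after ADD R6, 3: R6=(-2)+3=1
after SUB R6, 4: R6=1-4=-3
after SUB R1, 2: R1=10-2=8
CMP R1, 0  (cmp 8,0)
JNZ again: taken
after SUB R6, 8: R6=(-3)-8=-11
after ADD R6, 3: R6=(-11)+3=-8
after SUB R6, 4: R6=(-8)-4=-12
after SUB R1, 2: R1=8-2=6
CMP R1, 0  (cmp 6,0)
JNZ again: taken
after SUB R6, 8: R6=(-12)-8=-20
after ADD R6, 3: R6=(-20)+3=-17
after SUB R6, 4: R6=(-17)-4=-21
after SUB R1, 2: R1=6-2=4
CMP R1, 0  (cmp 4,0)
JNZ again: taken
after SUB R6, 8: R6=(-21)-8=-29
after ADD R6, 3: R6=(-29)+3=-26
after SUB R6, 4: R6=(-26)-4=-30
after SUB R1, 2: R1=4-2=2
CMP R1, 0  (cmp 2,0)
JNZ again: taken
after SUB R6, 8: R6=(-30)-8=-38
after ADD R6, 3: R6=(-38)+3=-35
after SUB R6, 4: R6=(-35)-4=-39
after SUB R1, 2: R1=2-2=0
CMP R1, 0  (cmp 0,0)
JNZ again: not taken
halt.
Total executed instructions: 33.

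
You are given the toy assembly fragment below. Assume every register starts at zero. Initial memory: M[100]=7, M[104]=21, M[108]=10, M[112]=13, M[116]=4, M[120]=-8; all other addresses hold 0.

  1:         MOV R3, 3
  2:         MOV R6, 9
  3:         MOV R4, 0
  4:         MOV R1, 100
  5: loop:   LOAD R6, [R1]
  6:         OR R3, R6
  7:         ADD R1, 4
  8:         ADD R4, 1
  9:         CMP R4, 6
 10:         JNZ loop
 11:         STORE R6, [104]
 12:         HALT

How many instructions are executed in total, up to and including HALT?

42

after MOV R3, 3: R3=3
after MOV R6, 9: R6=9
after MOV R4, 0: R4=0
after MOV R1, 100: R1=100
after LOAD R6, [R1]: R6=M[100]=7
after OR R3, R6: R3=3|7=7
after ADD R1, 4: R1=100+4=104
after ADD R4, 1: R4=0+1=1
CMP R4, 6  (cmp 1,6)
JNZ loop: taken
after LOAD R6, [R1]: R6=M[104]=21
after OR R3, R6: R3=7|21=23
after ADD R1, 4: R1=104+4=108
after ADD R4, 1: R4=1+1=2
CMP R4, 6  (cmp 2,6)
JNZ loop: taken
after LOAD R6, [R1]: R6=M[108]=10
after OR R3, R6: R3=23|10=31
after ADD R1, 4: R1=108+4=112
after ADD R4, 1: R4=2+1=3
CMP R4, 6  (cmp 3,6)
JNZ loop: taken
after LOAD R6, [R1]: R6=M[112]=13
after OR R3, R6: R3=31|13=31
after ADD R1, 4: R1=112+4=116
after ADD R4, 1: R4=3+1=4
CMP R4, 6  (cmp 4,6)
JNZ loop: taken
after LOAD R6, [R1]: R6=M[116]=4
after OR R3, R6: R3=31|4=31
after ADD R1, 4: R1=116+4=120
after ADD R4, 1: R4=4+1=5
CMP R4, 6  (cmp 5,6)
JNZ loop: taken
after LOAD R6, [R1]: R6=M[120]=-8
after OR R3, R6: R3=31|(-8)=-1
after ADD R1, 4: R1=120+4=124
after ADD R4, 1: R4=5+1=6
CMP R4, 6  (cmp 6,6)
JNZ loop: not taken
STORE R6, [104] → M[104]=-8
halt.
Total executed instructions: 42.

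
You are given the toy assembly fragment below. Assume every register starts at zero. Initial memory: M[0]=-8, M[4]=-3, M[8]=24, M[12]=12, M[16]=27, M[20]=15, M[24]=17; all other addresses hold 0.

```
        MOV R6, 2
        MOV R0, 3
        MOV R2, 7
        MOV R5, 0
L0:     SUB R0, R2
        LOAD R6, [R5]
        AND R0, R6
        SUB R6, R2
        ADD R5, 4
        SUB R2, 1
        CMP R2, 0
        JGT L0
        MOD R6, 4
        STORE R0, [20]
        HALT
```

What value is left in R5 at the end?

28

R6=2
R0=3
R2=7
R5=0
R0=3-7=-4
R6=M[0]=-8
R0=(-4)&(-8)=-8
R6=(-8)-7=-15
R5=0+4=4
R2=7-1=6
CMP R2, 0  (cmp 6,0)
JGT L0: taken
R0=(-8)-6=-14
R6=M[4]=-3
R0=(-14)&(-3)=-16
R6=(-3)-6=-9
R5=4+4=8
R2=6-1=5
CMP R2, 0  (cmp 5,0)
JGT L0: taken
R0=(-16)-5=-21
R6=M[8]=24
R0=(-21)&24=8
R6=24-5=19
R5=8+4=12
R2=5-1=4
CMP R2, 0  (cmp 4,0)
JGT L0: taken
R0=8-4=4
R6=M[12]=12
R0=4&12=4
R6=12-4=8
R5=12+4=16
R2=4-1=3
CMP R2, 0  (cmp 3,0)
JGT L0: taken
R0=4-3=1
R6=M[16]=27
R0=1&27=1
R6=27-3=24
R5=16+4=20
R2=3-1=2
CMP R2, 0  (cmp 2,0)
JGT L0: taken
R0=1-2=-1
R6=M[20]=15
R0=(-1)&15=15
R6=15-2=13
R5=20+4=24
R2=2-1=1
CMP R2, 0  (cmp 1,0)
JGT L0: taken
R0=15-1=14
R6=M[24]=17
R0=14&17=0
R6=17-1=16
R5=24+4=28
R2=1-1=0
CMP R2, 0  (cmp 0,0)
JGT L0: not taken
R6=16%4=0
STORE R0, [20] → M[20]=0
halt.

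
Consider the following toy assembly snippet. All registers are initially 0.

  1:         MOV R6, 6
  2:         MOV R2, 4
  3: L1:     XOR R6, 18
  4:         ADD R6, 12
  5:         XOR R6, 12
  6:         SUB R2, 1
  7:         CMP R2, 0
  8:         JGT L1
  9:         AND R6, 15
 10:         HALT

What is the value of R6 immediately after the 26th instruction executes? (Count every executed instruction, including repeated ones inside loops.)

after MOV R6, 6: R6=6
after MOV R2, 4: R2=4
after XOR R6, 18: R6=6^18=20
after ADD R6, 12: R6=20+12=32
after XOR R6, 12: R6=32^12=44
after SUB R2, 1: R2=4-1=3
CMP R2, 0  (cmp 3,0)
JGT L1: taken
after XOR R6, 18: R6=44^18=62
after ADD R6, 12: R6=62+12=74
after XOR R6, 12: R6=74^12=70
after SUB R2, 1: R2=3-1=2
CMP R2, 0  (cmp 2,0)
JGT L1: taken
after XOR R6, 18: R6=70^18=84
after ADD R6, 12: R6=84+12=96
after XOR R6, 12: R6=96^12=108
after SUB R2, 1: R2=2-1=1
CMP R2, 0  (cmp 1,0)
JGT L1: taken
after XOR R6, 18: R6=108^18=126
after ADD R6, 12: R6=126+12=138
after XOR R6, 12: R6=138^12=134
after SUB R2, 1: R2=1-1=0
CMP R2, 0  (cmp 0,0)
JGT L1: not taken
After step 26: R6 = 134.

134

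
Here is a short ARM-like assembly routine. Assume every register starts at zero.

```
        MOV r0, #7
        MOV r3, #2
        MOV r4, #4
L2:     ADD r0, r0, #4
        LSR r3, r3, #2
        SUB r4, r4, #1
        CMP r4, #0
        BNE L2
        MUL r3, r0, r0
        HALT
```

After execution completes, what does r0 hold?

23

after MOV r0, #7: r0=7
after MOV r3, #2: r3=2
after MOV r4, #4: r4=4
after ADD r0, r0, #4: r0=7+4=11
after LSR r3, r3, #2: r3=2>>2=0
after SUB r4, r4, #1: r4=4-1=3
CMP r4, #0  (cmp 3,0)
BNE L2: taken
after ADD r0, r0, #4: r0=11+4=15
after LSR r3, r3, #2: r3=0>>2=0
after SUB r4, r4, #1: r4=3-1=2
CMP r4, #0  (cmp 2,0)
BNE L2: taken
after ADD r0, r0, #4: r0=15+4=19
after LSR r3, r3, #2: r3=0>>2=0
after SUB r4, r4, #1: r4=2-1=1
CMP r4, #0  (cmp 1,0)
BNE L2: taken
after ADD r0, r0, #4: r0=19+4=23
after LSR r3, r3, #2: r3=0>>2=0
after SUB r4, r4, #1: r4=1-1=0
CMP r4, #0  (cmp 0,0)
BNE L2: not taken
after MUL r3, r0, r0: r3=23*23=529
halt.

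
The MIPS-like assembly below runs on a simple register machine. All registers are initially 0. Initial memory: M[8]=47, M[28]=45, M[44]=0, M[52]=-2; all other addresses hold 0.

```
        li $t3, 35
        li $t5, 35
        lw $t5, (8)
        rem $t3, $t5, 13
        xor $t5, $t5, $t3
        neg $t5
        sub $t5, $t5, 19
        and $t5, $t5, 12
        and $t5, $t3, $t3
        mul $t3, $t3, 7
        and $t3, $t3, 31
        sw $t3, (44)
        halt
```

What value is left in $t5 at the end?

8

li $t3, 35 → $t3=35
li $t5, 35 → $t5=35
lw $t5, (8) → $t5=M[8]=47
rem $t3, $t5, 13 → $t3=47%13=8
xor $t5, $t5, $t3 → $t5=47^8=39
neg $t5 → $t5=-(39)=-39
sub $t5, $t5, 19 → $t5=(-39)-19=-58
and $t5, $t5, 12 → $t5=(-58)&12=4
and $t5, $t3, $t3 → $t5=8&8=8
mul $t3, $t3, 7 → $t3=8*7=56
and $t3, $t3, 31 → $t3=56&31=24
sw $t3, (44) → M[44]=24
halt.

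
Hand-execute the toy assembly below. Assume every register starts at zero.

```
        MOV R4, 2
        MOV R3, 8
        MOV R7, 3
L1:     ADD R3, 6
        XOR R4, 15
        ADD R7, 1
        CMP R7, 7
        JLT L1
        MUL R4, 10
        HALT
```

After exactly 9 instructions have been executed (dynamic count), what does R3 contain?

20

after MOV R4, 2: R4=2
after MOV R3, 8: R3=8
after MOV R7, 3: R7=3
after ADD R3, 6: R3=8+6=14
after XOR R4, 15: R4=2^15=13
after ADD R7, 1: R7=3+1=4
CMP R7, 7  (cmp 4,7)
JLT L1: taken
after ADD R3, 6: R3=14+6=20
After step 9: R3 = 20.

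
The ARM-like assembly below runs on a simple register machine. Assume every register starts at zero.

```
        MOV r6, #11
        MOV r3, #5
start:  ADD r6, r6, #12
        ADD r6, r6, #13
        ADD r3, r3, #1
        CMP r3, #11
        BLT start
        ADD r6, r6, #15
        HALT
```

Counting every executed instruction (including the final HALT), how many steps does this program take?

after MOV r6, #11: r6=11
after MOV r3, #5: r3=5
after ADD r6, r6, #12: r6=11+12=23
after ADD r6, r6, #13: r6=23+13=36
after ADD r3, r3, #1: r3=5+1=6
CMP r3, #11  (cmp 6,11)
BLT start: taken
after ADD r6, r6, #12: r6=36+12=48
after ADD r6, r6, #13: r6=48+13=61
after ADD r3, r3, #1: r3=6+1=7
CMP r3, #11  (cmp 7,11)
BLT start: taken
after ADD r6, r6, #12: r6=61+12=73
after ADD r6, r6, #13: r6=73+13=86
after ADD r3, r3, #1: r3=7+1=8
CMP r3, #11  (cmp 8,11)
BLT start: taken
after ADD r6, r6, #12: r6=86+12=98
after ADD r6, r6, #13: r6=98+13=111
after ADD r3, r3, #1: r3=8+1=9
CMP r3, #11  (cmp 9,11)
BLT start: taken
after ADD r6, r6, #12: r6=111+12=123
after ADD r6, r6, #13: r6=123+13=136
after ADD r3, r3, #1: r3=9+1=10
CMP r3, #11  (cmp 10,11)
BLT start: taken
after ADD r6, r6, #12: r6=136+12=148
after ADD r6, r6, #13: r6=148+13=161
after ADD r3, r3, #1: r3=10+1=11
CMP r3, #11  (cmp 11,11)
BLT start: not taken
after ADD r6, r6, #15: r6=161+15=176
halt.
Total executed instructions: 34.

34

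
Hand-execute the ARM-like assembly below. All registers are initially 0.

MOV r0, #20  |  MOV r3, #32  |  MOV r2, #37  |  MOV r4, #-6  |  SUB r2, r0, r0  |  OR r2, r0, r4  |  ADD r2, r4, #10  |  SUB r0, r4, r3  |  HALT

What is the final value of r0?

MOV r0, #20 → r0=20
MOV r3, #32 → r3=32
MOV r2, #37 → r2=37
MOV r4, #-6 → r4=-6
SUB r2, r0, r0 → r2=20-20=0
OR r2, r0, r4 → r2=20|(-6)=-2
ADD r2, r4, #10 → r2=(-6)+10=4
SUB r0, r4, r3 → r0=(-6)-32=-38
halt.

-38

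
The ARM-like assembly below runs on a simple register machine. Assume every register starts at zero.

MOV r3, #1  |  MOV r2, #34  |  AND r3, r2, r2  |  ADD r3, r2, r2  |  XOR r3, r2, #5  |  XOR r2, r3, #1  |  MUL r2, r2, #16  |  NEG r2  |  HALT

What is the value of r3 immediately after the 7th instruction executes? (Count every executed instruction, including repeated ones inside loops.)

after MOV r3, #1: r3=1
after MOV r2, #34: r2=34
after AND r3, r2, r2: r3=34&34=34
after ADD r3, r2, r2: r3=34+34=68
after XOR r3, r2, #5: r3=34^5=39
after XOR r2, r3, #1: r2=39^1=38
after MUL r2, r2, #16: r2=38*16=608
After step 7: r3 = 39.

39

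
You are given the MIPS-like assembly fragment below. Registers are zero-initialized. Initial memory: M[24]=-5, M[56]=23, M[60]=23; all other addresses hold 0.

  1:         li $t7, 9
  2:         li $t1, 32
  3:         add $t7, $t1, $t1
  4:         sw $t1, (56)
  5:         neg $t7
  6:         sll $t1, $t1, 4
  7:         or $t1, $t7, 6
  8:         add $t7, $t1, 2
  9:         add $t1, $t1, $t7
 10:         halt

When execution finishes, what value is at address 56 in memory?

32

$t7=9
$t1=32
$t7=32+32=64
sw $t1, (56) → M[56]=32
$t7=-(64)=-64
$t1=32<<4=512
$t1=(-64)|6=-58
$t7=(-58)+2=-56
$t1=(-58)+(-56)=-114
halt.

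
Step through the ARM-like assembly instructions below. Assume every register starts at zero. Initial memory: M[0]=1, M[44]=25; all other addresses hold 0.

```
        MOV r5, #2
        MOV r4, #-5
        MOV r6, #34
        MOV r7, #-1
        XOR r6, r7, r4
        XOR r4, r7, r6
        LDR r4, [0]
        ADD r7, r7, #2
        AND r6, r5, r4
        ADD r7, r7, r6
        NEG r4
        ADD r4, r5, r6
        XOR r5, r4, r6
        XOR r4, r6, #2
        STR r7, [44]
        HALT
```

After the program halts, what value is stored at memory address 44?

MOV r5, #2 → r5=2
MOV r4, #-5 → r4=-5
MOV r6, #34 → r6=34
MOV r7, #-1 → r7=-1
XOR r6, r7, r4 → r6=(-1)^(-5)=4
XOR r4, r7, r6 → r4=(-1)^4=-5
LDR r4, [0] → r4=M[0]=1
ADD r7, r7, #2 → r7=(-1)+2=1
AND r6, r5, r4 → r6=2&1=0
ADD r7, r7, r6 → r7=1+0=1
NEG r4 → r4=-(1)=-1
ADD r4, r5, r6 → r4=2+0=2
XOR r5, r4, r6 → r5=2^0=2
XOR r4, r6, #2 → r4=0^2=2
STR r7, [44] → M[44]=1
halt.

1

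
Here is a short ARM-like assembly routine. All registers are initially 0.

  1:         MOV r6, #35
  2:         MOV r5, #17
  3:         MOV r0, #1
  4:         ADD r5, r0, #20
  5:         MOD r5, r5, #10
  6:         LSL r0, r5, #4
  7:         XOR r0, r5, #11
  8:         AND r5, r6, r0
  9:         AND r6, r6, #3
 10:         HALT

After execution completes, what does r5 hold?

2

after MOV r6, #35: r6=35
after MOV r5, #17: r5=17
after MOV r0, #1: r0=1
after ADD r5, r0, #20: r5=1+20=21
after MOD r5, r5, #10: r5=21%10=1
after LSL r0, r5, #4: r0=1<<4=16
after XOR r0, r5, #11: r0=1^11=10
after AND r5, r6, r0: r5=35&10=2
after AND r6, r6, #3: r6=35&3=3
halt.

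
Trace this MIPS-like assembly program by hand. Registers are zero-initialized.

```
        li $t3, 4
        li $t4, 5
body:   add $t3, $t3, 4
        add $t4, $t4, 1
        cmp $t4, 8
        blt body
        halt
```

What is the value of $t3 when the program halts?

after li $t3, 4: $t3=4
after li $t4, 5: $t4=5
after add $t3, $t3, 4: $t3=4+4=8
after add $t4, $t4, 1: $t4=5+1=6
cmp $t4, 8  (cmp 6,8)
blt body: taken
after add $t3, $t3, 4: $t3=8+4=12
after add $t4, $t4, 1: $t4=6+1=7
cmp $t4, 8  (cmp 7,8)
blt body: taken
after add $t3, $t3, 4: $t3=12+4=16
after add $t4, $t4, 1: $t4=7+1=8
cmp $t4, 8  (cmp 8,8)
blt body: not taken
halt.

16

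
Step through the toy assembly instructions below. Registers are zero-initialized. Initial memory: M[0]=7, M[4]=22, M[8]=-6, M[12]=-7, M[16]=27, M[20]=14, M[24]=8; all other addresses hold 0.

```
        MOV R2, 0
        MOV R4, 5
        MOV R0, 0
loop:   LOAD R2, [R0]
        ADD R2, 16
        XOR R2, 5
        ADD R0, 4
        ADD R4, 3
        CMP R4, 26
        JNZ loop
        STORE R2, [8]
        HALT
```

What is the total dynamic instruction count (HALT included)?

54

R2=0
R4=5
R0=0
R2=M[0]=7
R2=7+16=23
R2=23^5=18
R0=0+4=4
R4=5+3=8
CMP R4, 26  (cmp 8,26)
JNZ loop: taken
R2=M[4]=22
R2=22+16=38
R2=38^5=35
R0=4+4=8
R4=8+3=11
CMP R4, 26  (cmp 11,26)
JNZ loop: taken
R2=M[8]=-6
R2=(-6)+16=10
R2=10^5=15
R0=8+4=12
R4=11+3=14
CMP R4, 26  (cmp 14,26)
JNZ loop: taken
R2=M[12]=-7
R2=(-7)+16=9
R2=9^5=12
R0=12+4=16
R4=14+3=17
CMP R4, 26  (cmp 17,26)
JNZ loop: taken
R2=M[16]=27
R2=27+16=43
R2=43^5=46
R0=16+4=20
R4=17+3=20
CMP R4, 26  (cmp 20,26)
JNZ loop: taken
R2=M[20]=14
R2=14+16=30
R2=30^5=27
R0=20+4=24
R4=20+3=23
CMP R4, 26  (cmp 23,26)
JNZ loop: taken
R2=M[24]=8
R2=8+16=24
R2=24^5=29
R0=24+4=28
R4=23+3=26
CMP R4, 26  (cmp 26,26)
JNZ loop: not taken
STORE R2, [8] → M[8]=29
halt.
Total executed instructions: 54.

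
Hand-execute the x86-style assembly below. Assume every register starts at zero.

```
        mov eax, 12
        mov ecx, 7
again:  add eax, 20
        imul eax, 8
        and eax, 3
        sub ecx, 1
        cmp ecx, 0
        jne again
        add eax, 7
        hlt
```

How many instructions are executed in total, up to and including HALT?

eax=12
ecx=7
eax=12+20=32
eax=32*8=256
eax=256&3=0
ecx=7-1=6
cmp ecx, 0  (cmp 6,0)
jne again: taken
eax=0+20=20
eax=20*8=160
eax=160&3=0
ecx=6-1=5
cmp ecx, 0  (cmp 5,0)
jne again: taken
eax=0+20=20
eax=20*8=160
eax=160&3=0
ecx=5-1=4
cmp ecx, 0  (cmp 4,0)
jne again: taken
eax=0+20=20
eax=20*8=160
eax=160&3=0
ecx=4-1=3
cmp ecx, 0  (cmp 3,0)
jne again: taken
eax=0+20=20
eax=20*8=160
eax=160&3=0
ecx=3-1=2
cmp ecx, 0  (cmp 2,0)
jne again: taken
eax=0+20=20
eax=20*8=160
eax=160&3=0
ecx=2-1=1
cmp ecx, 0  (cmp 1,0)
jne again: taken
eax=0+20=20
eax=20*8=160
eax=160&3=0
ecx=1-1=0
cmp ecx, 0  (cmp 0,0)
jne again: not taken
eax=0+7=7
halt.
Total executed instructions: 46.

46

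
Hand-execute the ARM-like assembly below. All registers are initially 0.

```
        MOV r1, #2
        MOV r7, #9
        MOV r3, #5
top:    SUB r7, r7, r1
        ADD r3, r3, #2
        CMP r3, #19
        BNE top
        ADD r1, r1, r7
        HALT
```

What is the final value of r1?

-3

MOV r1, #2 → r1=2
MOV r7, #9 → r7=9
MOV r3, #5 → r3=5
SUB r7, r7, r1 → r7=9-2=7
ADD r3, r3, #2 → r3=5+2=7
CMP r3, #19  (cmp 7,19)
BNE top: taken
SUB r7, r7, r1 → r7=7-2=5
ADD r3, r3, #2 → r3=7+2=9
CMP r3, #19  (cmp 9,19)
BNE top: taken
SUB r7, r7, r1 → r7=5-2=3
ADD r3, r3, #2 → r3=9+2=11
CMP r3, #19  (cmp 11,19)
BNE top: taken
SUB r7, r7, r1 → r7=3-2=1
ADD r3, r3, #2 → r3=11+2=13
CMP r3, #19  (cmp 13,19)
BNE top: taken
SUB r7, r7, r1 → r7=1-2=-1
ADD r3, r3, #2 → r3=13+2=15
CMP r3, #19  (cmp 15,19)
BNE top: taken
SUB r7, r7, r1 → r7=(-1)-2=-3
ADD r3, r3, #2 → r3=15+2=17
CMP r3, #19  (cmp 17,19)
BNE top: taken
SUB r7, r7, r1 → r7=(-3)-2=-5
ADD r3, r3, #2 → r3=17+2=19
CMP r3, #19  (cmp 19,19)
BNE top: not taken
ADD r1, r1, r7 → r1=2+(-5)=-3
halt.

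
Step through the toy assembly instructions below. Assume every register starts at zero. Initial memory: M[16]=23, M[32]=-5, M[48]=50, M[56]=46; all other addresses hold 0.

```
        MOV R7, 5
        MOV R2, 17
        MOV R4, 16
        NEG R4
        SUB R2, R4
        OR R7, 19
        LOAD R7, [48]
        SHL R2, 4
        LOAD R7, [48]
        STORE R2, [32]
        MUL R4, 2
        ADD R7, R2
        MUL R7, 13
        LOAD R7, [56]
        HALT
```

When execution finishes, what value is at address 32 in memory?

after MOV R7, 5: R7=5
after MOV R2, 17: R2=17
after MOV R4, 16: R4=16
after NEG R4: R4=-(16)=-16
after SUB R2, R4: R2=17-(-16)=33
after OR R7, 19: R7=5|19=23
after LOAD R7, [48]: R7=M[48]=50
after SHL R2, 4: R2=33<<4=528
after LOAD R7, [48]: R7=M[48]=50
STORE R2, [32] → M[32]=528
after MUL R4, 2: R4=(-16)*2=-32
after ADD R7, R2: R7=50+528=578
after MUL R7, 13: R7=578*13=7514
after LOAD R7, [56]: R7=M[56]=46
halt.

528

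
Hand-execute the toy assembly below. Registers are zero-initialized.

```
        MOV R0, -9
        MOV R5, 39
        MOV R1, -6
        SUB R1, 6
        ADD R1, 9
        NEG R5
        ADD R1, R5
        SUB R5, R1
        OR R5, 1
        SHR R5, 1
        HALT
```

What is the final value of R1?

after MOV R0, -9: R0=-9
after MOV R5, 39: R5=39
after MOV R1, -6: R1=-6
after SUB R1, 6: R1=(-6)-6=-12
after ADD R1, 9: R1=(-12)+9=-3
after NEG R5: R5=-(39)=-39
after ADD R1, R5: R1=(-3)+(-39)=-42
after SUB R5, R1: R5=(-39)-(-42)=3
after OR R5, 1: R5=3|1=3
after SHR R5, 1: R5=3>>1=1
halt.

-42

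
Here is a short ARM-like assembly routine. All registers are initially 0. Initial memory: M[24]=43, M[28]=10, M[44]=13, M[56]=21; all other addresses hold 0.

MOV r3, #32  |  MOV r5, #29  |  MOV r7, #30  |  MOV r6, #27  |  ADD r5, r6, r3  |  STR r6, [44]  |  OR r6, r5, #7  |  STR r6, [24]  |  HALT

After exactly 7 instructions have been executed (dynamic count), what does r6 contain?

63

r3=32
r5=29
r7=30
r6=27
r5=27+32=59
STR r6, [44] → M[44]=27
r6=59|7=63
After step 7: r6 = 63.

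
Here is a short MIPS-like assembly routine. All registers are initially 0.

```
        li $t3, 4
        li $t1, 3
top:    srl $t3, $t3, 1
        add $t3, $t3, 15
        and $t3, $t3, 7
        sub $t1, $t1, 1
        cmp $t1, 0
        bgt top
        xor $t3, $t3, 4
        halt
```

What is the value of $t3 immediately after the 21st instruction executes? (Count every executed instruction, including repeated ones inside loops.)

li $t3, 4 → $t3=4
li $t1, 3 → $t1=3
srl $t3, $t3, 1 → $t3=4>>1=2
add $t3, $t3, 15 → $t3=2+15=17
and $t3, $t3, 7 → $t3=17&7=1
sub $t1, $t1, 1 → $t1=3-1=2
cmp $t1, 0  (cmp 2,0)
bgt top: taken
srl $t3, $t3, 1 → $t3=1>>1=0
add $t3, $t3, 15 → $t3=0+15=15
and $t3, $t3, 7 → $t3=15&7=7
sub $t1, $t1, 1 → $t1=2-1=1
cmp $t1, 0  (cmp 1,0)
bgt top: taken
srl $t3, $t3, 1 → $t3=7>>1=3
add $t3, $t3, 15 → $t3=3+15=18
and $t3, $t3, 7 → $t3=18&7=2
sub $t1, $t1, 1 → $t1=1-1=0
cmp $t1, 0  (cmp 0,0)
bgt top: not taken
xor $t3, $t3, 4 → $t3=2^4=6
After step 21: $t3 = 6.

6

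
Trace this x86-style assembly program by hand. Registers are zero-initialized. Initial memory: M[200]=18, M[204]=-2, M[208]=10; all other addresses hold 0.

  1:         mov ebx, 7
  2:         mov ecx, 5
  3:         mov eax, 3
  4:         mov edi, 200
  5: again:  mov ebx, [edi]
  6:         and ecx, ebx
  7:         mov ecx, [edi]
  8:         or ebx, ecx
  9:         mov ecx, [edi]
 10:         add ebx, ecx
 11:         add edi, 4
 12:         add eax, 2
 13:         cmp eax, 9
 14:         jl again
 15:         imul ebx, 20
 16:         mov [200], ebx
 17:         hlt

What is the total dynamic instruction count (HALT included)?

ebx=7
ecx=5
eax=3
edi=200
ebx=M[200]=18
ecx=5&18=0
ecx=M[200]=18
ebx=18|18=18
ecx=M[200]=18
ebx=18+18=36
edi=200+4=204
eax=3+2=5
cmp eax, 9  (cmp 5,9)
jl again: taken
ebx=M[204]=-2
ecx=18&(-2)=18
ecx=M[204]=-2
ebx=(-2)|(-2)=-2
ecx=M[204]=-2
ebx=(-2)+(-2)=-4
edi=204+4=208
eax=5+2=7
cmp eax, 9  (cmp 7,9)
jl again: taken
ebx=M[208]=10
ecx=(-2)&10=10
ecx=M[208]=10
ebx=10|10=10
ecx=M[208]=10
ebx=10+10=20
edi=208+4=212
eax=7+2=9
cmp eax, 9  (cmp 9,9)
jl again: not taken
ebx=20*20=400
mov [200], ebx → M[200]=400
halt.
Total executed instructions: 37.

37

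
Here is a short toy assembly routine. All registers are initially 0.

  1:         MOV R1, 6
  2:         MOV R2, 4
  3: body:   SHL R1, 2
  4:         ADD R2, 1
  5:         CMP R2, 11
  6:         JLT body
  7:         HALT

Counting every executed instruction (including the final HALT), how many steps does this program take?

after MOV R1, 6: R1=6
after MOV R2, 4: R2=4
after SHL R1, 2: R1=6<<2=24
after ADD R2, 1: R2=4+1=5
CMP R2, 11  (cmp 5,11)
JLT body: taken
after SHL R1, 2: R1=24<<2=96
after ADD R2, 1: R2=5+1=6
CMP R2, 11  (cmp 6,11)
JLT body: taken
after SHL R1, 2: R1=96<<2=384
after ADD R2, 1: R2=6+1=7
CMP R2, 11  (cmp 7,11)
JLT body: taken
after SHL R1, 2: R1=384<<2=1536
after ADD R2, 1: R2=7+1=8
CMP R2, 11  (cmp 8,11)
JLT body: taken
after SHL R1, 2: R1=1536<<2=6144
after ADD R2, 1: R2=8+1=9
CMP R2, 11  (cmp 9,11)
JLT body: taken
after SHL R1, 2: R1=6144<<2=24576
after ADD R2, 1: R2=9+1=10
CMP R2, 11  (cmp 10,11)
JLT body: taken
after SHL R1, 2: R1=24576<<2=98304
after ADD R2, 1: R2=10+1=11
CMP R2, 11  (cmp 11,11)
JLT body: not taken
halt.
Total executed instructions: 31.

31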